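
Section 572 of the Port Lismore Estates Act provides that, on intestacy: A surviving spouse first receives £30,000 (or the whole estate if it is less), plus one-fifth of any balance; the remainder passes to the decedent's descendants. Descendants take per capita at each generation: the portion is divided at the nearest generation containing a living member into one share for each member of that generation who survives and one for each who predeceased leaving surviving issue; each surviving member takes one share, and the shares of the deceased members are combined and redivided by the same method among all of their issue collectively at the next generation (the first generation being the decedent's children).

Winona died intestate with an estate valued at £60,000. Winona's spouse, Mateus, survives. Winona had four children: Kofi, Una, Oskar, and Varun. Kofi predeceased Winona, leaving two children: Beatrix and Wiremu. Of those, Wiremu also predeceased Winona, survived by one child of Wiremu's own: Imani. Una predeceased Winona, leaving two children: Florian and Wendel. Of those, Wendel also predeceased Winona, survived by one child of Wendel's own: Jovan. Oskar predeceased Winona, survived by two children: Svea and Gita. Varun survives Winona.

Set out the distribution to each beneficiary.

Mateus first takes £30,000, leaving a balance of £30,000. Mateus then takes one-fifth of the balance (£6,000), for a total of £36,000. The remaining £24,000 passes to the descendants.
The descendants' portion (£24,000) is divided at the children's generation into 4 shares of £6,000. Varun takes £6,000. The 3 shares of the deceased (Kofi, Una, and Oskar) are combined into a pool of £18,000.
That pool (£18,000) is divided at the grandchildren's generation into 6 shares of £3,000. Beatrix, Florian, Svea, and Gita each take £3,000. The 2 shares of the deceased (Wiremu and Wendel) are combined into a pool of £6,000.
That pool (£6,000) is divided at the great-grandchildren's generation equally among Imani and Jovan: £3,000 each.

Mateus: £36,000; Beatrix: £3,000; Imani: £3,000; Florian: £3,000; Jovan: £3,000; Svea: £3,000; Gita: £3,000; Varun: £6,000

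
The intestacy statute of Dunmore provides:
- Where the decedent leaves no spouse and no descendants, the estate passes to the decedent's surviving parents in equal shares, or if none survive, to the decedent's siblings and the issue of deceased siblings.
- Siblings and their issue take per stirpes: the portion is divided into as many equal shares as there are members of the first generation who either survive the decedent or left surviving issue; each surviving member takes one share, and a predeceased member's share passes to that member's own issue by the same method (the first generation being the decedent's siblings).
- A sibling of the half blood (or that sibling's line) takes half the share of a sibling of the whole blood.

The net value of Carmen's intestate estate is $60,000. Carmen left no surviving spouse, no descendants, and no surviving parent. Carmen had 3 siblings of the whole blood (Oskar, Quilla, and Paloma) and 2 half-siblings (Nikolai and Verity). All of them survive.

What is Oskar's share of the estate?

Oskar receives $15,000.

The entire $60,000 passes to the siblings and their issue.
Counting each half-blood sibling's line as half a unit, there are 4 units in $60,000, so one unit is $15,000. Whole-blood lines (Oskar, Quilla, and Paloma) take $15,000 each; half-blood lines (Nikolai and Verity) take $7,500 each.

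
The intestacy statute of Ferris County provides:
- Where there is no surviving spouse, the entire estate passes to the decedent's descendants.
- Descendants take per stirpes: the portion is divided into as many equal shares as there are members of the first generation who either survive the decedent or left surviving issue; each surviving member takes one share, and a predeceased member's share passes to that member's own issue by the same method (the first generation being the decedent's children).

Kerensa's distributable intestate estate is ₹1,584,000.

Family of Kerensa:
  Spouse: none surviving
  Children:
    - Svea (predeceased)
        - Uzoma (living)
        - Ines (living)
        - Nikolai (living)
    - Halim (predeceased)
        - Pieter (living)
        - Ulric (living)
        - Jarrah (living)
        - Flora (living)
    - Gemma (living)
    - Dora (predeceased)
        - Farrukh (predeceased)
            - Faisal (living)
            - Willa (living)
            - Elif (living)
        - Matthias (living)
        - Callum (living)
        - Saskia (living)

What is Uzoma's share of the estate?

Uzoma receives ₹132,000.

The entire ₹1,584,000 passes to the descendants.
That amount (₹1,584,000) is divided into 4 shares of ₹396,000: Gemma takes ₹396,000; Svea's ₹396,000 share passes to Svea's issue; Halim's ₹396,000 share passes to Halim's issue; Dora's ₹396,000 share passes to Dora's issue.
Svea's share (₹396,000) is divided into 3 shares of ₹132,000: Uzoma, Ines, and Nikolai each take ₹132,000.
Halim's share (₹396,000) is divided into 4 shares of ₹99,000: Pieter, Ulric, Jarrah, and Flora each take ₹99,000.
Dora's share (₹396,000) is divided into 4 shares of ₹99,000: Matthias, Callum, and Saskia each take ₹99,000; Farrukh's ₹99,000 share passes to Farrukh's issue.
Farrukh's share (₹99,000) is divided into 3 shares of ₹33,000: Faisal, Willa, and Elif each take ₹33,000.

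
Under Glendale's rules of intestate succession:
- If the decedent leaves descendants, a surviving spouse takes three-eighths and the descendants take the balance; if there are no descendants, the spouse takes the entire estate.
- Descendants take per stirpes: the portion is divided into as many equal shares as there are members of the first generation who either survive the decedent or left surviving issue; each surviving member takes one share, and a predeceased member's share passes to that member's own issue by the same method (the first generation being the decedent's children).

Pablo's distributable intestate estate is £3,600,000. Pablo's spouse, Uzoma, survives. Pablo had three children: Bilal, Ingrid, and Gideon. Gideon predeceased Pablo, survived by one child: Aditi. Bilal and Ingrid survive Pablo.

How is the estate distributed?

Uzoma takes three-eighths of £3,600,000 = £1,350,000. The remaining £2,250,000 passes to the descendants.
The descendants' portion (£2,250,000) is divided into 3 shares of £750,000: Bilal and Ingrid each take £750,000; Gideon's £750,000 share passes to Gideon's issue.
Gideon's share (£750,000) passes entirely to Aditi.

Uzoma: £1,350,000; Bilal: £750,000; Ingrid: £750,000; Aditi: £750,000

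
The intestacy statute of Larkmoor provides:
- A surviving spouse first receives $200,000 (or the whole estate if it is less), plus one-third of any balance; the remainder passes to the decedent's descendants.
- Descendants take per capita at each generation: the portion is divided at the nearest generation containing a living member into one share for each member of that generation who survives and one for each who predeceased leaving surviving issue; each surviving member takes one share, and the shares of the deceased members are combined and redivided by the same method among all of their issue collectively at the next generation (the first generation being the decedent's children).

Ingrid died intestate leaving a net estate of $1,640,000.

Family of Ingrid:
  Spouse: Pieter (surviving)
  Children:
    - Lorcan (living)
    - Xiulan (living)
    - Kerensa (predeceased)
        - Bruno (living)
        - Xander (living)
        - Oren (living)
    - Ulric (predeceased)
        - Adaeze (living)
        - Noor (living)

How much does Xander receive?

Pieter first takes $200,000, leaving a balance of $1,440,000. Pieter then takes one-third of the balance ($480,000), for a total of $680,000. The remaining $960,000 passes to the descendants.
The descendants' portion ($960,000) is divided at the children's generation into 4 shares of $240,000. Lorcan and Xiulan each take $240,000. The 2 shares of the deceased (Kerensa and Ulric) are combined into a pool of $480,000.
That pool ($480,000) is divided at the grandchildren's generation equally among Bruno, Xander, Oren, Adaeze, and Noor: $96,000 each.

Xander receives $96,000.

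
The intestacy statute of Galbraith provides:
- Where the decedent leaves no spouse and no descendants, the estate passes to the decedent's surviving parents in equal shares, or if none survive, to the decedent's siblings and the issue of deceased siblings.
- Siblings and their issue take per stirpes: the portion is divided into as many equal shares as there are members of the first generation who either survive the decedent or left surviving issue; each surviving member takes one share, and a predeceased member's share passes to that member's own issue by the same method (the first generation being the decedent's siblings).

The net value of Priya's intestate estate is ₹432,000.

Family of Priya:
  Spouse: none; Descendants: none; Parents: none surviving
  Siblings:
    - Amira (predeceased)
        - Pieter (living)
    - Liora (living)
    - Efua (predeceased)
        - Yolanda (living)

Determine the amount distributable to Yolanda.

The entire ₹432,000 passes to the siblings and their issue.
That amount (₹432,000) is divided into 3 shares of ₹144,000: Liora takes ₹144,000; Amira's ₹144,000 share passes to Amira's issue; Efua's ₹144,000 share passes to Efua's issue.
Amira's share (₹144,000) passes entirely to Pieter.
Efua's share (₹144,000) passes entirely to Yolanda.

Yolanda receives ₹144,000.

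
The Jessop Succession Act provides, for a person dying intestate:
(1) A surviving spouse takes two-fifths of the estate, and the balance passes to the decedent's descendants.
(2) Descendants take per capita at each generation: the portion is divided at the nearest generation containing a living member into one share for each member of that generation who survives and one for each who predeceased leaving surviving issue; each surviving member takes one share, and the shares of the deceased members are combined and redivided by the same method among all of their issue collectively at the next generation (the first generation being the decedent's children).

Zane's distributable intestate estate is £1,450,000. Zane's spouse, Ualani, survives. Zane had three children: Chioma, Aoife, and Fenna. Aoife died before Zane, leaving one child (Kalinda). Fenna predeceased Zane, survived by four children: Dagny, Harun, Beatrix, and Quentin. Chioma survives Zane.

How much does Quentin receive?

Ualani takes two-fifths of £1,450,000 = £580,000. The remaining £870,000 passes to the descendants.
The descendants' portion (£870,000) is divided at the children's generation into 3 shares of £290,000. Chioma takes £290,000. The 2 shares of the deceased (Aoife and Fenna) are combined into a pool of £580,000.
That pool (£580,000) is divided at the grandchildren's generation equally among Kalinda, Dagny, Harun, Beatrix, and Quentin: £116,000 each.

Quentin receives £116,000.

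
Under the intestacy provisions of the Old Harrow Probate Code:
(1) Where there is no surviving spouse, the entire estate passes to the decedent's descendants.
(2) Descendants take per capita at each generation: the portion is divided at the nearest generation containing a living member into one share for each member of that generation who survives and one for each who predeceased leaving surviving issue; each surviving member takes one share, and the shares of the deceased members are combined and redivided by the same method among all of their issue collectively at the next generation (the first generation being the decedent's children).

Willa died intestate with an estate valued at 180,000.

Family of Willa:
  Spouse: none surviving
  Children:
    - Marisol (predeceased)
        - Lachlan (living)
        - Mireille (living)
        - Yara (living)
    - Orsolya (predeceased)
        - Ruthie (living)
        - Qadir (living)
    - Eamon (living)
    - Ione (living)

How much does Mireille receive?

Mireille receives 18,000.

The entire 180,000 passes to the descendants.
That amount (180,000) is divided at the children's generation into 4 shares of 45,000. Eamon and Ione each take 45,000. The 2 shares of the deceased (Marisol and Orsolya) are combined into a pool of 90,000.
That pool (90,000) is divided at the grandchildren's generation equally among Lachlan, Mireille, Yara, Ruthie, and Qadir: 18,000 each.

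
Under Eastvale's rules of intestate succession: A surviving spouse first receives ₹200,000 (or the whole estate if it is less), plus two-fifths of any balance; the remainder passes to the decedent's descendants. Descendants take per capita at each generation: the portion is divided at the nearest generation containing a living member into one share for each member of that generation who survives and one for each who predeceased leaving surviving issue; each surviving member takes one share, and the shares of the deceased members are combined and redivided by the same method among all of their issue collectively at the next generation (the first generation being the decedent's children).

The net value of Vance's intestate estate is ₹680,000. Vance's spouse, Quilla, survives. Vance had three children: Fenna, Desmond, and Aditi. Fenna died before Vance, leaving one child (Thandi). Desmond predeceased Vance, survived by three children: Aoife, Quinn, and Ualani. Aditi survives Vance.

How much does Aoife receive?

Aoife receives ₹48,000.

Quilla first takes ₹200,000, leaving a balance of ₹480,000. Quilla then takes two-fifths of the balance (₹192,000), for a total of ₹392,000. The remaining ₹288,000 passes to the descendants.
The descendants' portion (₹288,000) is divided at the children's generation into 3 shares of ₹96,000. Aditi takes ₹96,000. The 2 shares of the deceased (Fenna and Desmond) are combined into a pool of ₹192,000.
That pool (₹192,000) is divided at the grandchildren's generation equally among Thandi, Aoife, Quinn, and Ualani: ₹48,000 each.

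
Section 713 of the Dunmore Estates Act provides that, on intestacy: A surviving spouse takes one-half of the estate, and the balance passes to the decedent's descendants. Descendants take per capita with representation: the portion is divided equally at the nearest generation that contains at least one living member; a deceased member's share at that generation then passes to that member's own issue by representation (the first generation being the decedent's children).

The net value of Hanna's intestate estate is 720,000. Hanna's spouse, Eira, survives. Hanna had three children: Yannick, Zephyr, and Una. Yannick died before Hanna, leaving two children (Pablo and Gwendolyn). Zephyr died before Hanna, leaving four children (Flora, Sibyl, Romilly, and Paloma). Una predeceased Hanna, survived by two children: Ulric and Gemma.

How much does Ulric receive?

Eira takes one-half of 720,000 = 360,000. The remaining 360,000 passes to the descendants.
No child survives, so the initial division is made at the grandchildren's generation.
The descendants' portion (360,000) is divided into 8 shares of 45,000: Pablo, Gwendolyn, Flora, Sibyl, Romilly, Paloma, Ulric, and Gemma each take 45,000.

Ulric receives 45,000.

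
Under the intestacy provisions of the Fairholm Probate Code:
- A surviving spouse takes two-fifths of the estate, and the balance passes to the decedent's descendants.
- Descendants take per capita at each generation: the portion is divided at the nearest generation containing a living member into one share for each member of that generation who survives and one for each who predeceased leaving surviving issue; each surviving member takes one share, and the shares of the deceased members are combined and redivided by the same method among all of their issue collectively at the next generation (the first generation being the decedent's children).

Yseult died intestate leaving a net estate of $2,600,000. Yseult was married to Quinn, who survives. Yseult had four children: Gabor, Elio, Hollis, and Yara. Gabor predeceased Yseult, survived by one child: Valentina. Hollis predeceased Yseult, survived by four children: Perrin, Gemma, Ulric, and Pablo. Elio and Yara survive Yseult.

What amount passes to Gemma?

Gemma receives $156,000.

Quinn takes two-fifths of $2,600,000 = $1,040,000. The remaining $1,560,000 passes to the descendants.
The descendants' portion ($1,560,000) is divided at the children's generation into 4 shares of $390,000. Elio and Yara each take $390,000. The 2 shares of the deceased (Gabor and Hollis) are combined into a pool of $780,000.
That pool ($780,000) is divided at the grandchildren's generation equally among Valentina, Perrin, Gemma, Ulric, and Pablo: $156,000 each.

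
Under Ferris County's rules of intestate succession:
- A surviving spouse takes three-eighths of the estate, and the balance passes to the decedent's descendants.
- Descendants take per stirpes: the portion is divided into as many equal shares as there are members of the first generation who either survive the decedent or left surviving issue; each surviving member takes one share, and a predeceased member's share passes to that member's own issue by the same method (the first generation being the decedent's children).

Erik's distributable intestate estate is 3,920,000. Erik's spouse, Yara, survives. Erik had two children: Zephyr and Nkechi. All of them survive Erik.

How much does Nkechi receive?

Yara takes three-eighths of 3,920,000 = 1,470,000. The remaining 2,450,000 passes to the descendants.
The descendants' portion (2,450,000) is divided into 2 shares of 1,225,000: Zephyr and Nkechi each take 1,225,000.

Nkechi receives 1,225,000.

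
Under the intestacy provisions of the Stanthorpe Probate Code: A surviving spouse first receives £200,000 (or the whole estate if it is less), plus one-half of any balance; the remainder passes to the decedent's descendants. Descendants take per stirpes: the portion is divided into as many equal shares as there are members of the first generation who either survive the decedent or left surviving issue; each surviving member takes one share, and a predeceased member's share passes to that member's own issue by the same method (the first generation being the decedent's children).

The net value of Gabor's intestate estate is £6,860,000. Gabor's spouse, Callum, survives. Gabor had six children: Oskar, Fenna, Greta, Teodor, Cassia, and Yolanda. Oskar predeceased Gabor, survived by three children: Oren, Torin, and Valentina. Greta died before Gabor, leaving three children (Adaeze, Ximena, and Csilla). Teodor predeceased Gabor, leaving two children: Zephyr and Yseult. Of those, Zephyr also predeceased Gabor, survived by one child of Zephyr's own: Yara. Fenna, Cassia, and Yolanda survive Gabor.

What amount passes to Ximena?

Callum first takes £200,000, leaving a balance of £6,660,000. Callum then takes one-half of the balance (£3,330,000), for a total of £3,530,000. The remaining £3,330,000 passes to the descendants.
The descendants' portion (£3,330,000) is divided into 6 shares of £555,000: Fenna, Cassia, and Yolanda each take £555,000; Oskar's £555,000 share passes to Oskar's issue; Greta's £555,000 share passes to Greta's issue; Teodor's £555,000 share passes to Teodor's issue.
Oskar's share (£555,000) is divided into 3 shares of £185,000: Oren, Torin, and Valentina each take £185,000.
Greta's share (£555,000) is divided into 3 shares of £185,000: Adaeze, Ximena, and Csilla each take £185,000.
Teodor's share (£555,000) is divided into 2 shares of £277,500: Yseult takes £277,500; Zephyr's £277,500 share passes to Zephyr's issue.
Zephyr's share (£277,500) passes entirely to Yara.

Ximena receives £185,000.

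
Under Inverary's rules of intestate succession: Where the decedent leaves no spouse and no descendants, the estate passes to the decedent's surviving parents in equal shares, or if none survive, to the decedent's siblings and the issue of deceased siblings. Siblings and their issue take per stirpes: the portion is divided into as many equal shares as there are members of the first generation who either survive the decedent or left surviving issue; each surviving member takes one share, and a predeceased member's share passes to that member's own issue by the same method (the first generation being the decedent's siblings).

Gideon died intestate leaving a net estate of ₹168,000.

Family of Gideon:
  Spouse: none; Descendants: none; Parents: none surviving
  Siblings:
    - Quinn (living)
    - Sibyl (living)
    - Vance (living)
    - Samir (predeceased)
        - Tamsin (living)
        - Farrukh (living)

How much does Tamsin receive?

Tamsin receives ₹21,000.

The entire ₹168,000 passes to the siblings and their issue.
That amount (₹168,000) is divided into 4 shares of ₹42,000: Quinn, Sibyl, and Vance each take ₹42,000; Samir's ₹42,000 share passes to Samir's issue.
Samir's share (₹42,000) is divided into 2 shares of ₹21,000: Tamsin and Farrukh each take ₹21,000.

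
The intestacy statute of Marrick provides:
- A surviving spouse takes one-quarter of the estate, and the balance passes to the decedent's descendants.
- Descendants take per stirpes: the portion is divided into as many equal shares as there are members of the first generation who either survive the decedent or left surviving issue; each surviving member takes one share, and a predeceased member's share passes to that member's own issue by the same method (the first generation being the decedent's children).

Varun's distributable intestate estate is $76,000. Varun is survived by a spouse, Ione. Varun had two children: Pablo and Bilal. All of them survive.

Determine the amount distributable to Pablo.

Pablo receives $28,500.

Ione takes one-quarter of $76,000 = $19,000. The remaining $57,000 passes to the descendants.
The descendants' portion ($57,000) is divided into 2 shares of $28,500: Pablo and Bilal each take $28,500.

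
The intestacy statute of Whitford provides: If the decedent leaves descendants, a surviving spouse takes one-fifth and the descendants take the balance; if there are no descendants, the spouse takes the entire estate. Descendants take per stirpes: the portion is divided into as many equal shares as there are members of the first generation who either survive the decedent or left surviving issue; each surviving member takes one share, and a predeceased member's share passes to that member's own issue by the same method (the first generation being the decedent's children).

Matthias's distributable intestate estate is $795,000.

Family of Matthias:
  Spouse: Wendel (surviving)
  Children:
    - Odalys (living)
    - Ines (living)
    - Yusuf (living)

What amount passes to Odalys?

Wendel takes one-fifth of $795,000 = $159,000. The remaining $636,000 passes to the descendants.
The descendants' portion ($636,000) is divided into 3 shares of $212,000: Odalys, Ines, and Yusuf each take $212,000.

Odalys receives $212,000.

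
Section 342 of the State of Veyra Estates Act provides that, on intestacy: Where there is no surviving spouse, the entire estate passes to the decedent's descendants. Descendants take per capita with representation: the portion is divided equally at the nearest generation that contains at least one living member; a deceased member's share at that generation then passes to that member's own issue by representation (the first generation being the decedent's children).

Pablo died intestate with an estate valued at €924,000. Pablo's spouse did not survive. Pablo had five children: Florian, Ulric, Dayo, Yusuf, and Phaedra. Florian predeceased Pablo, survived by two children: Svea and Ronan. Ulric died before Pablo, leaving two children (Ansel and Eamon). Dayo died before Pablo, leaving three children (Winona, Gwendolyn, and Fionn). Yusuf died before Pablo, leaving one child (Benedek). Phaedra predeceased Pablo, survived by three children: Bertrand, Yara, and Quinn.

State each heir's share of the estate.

Svea: €84,000; Ronan: €84,000; Ansel: €84,000; Eamon: €84,000; Winona: €84,000; Gwendolyn: €84,000; Fionn: €84,000; Benedek: €84,000; Bertrand: €84,000; Yara: €84,000; Quinn: €84,000

The entire €924,000 passes to the descendants.
No child survives, so the initial division is made at the grandchildren's generation.
That amount (€924,000) is divided into 11 shares of €84,000: Svea, Ronan, Ansel, Eamon, Winona, Gwendolyn, Fionn, Benedek, Bertrand, Yara, and Quinn each take €84,000.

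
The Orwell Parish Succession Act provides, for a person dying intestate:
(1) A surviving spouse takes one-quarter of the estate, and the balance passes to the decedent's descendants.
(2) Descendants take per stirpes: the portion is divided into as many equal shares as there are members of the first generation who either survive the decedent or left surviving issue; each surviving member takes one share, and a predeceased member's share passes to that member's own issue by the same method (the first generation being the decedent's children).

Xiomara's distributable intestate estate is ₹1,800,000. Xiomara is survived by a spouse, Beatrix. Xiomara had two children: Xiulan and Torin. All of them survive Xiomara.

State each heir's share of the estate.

Beatrix takes one-quarter of ₹1,800,000 = ₹450,000. The remaining ₹1,350,000 passes to the descendants.
The descendants' portion (₹1,350,000) is divided into 2 shares of ₹675,000: Xiulan and Torin each take ₹675,000.

Beatrix: ₹450,000; Xiulan: ₹675,000; Torin: ₹675,000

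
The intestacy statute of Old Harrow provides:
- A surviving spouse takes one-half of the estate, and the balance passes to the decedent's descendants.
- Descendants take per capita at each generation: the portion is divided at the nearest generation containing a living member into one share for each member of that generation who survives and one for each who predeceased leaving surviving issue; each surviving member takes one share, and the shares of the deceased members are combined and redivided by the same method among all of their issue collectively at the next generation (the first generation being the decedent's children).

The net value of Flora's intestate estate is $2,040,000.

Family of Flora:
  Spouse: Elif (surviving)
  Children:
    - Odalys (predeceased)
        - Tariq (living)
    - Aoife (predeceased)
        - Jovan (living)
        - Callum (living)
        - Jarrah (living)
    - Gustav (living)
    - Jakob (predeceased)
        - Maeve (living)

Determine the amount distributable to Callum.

Elif takes one-half of $2,040,000 = $1,020,000. The remaining $1,020,000 passes to the descendants.
The descendants' portion ($1,020,000) is divided at the children's generation into 4 shares of $255,000. Gustav takes $255,000. The 3 shares of the deceased (Odalys, Aoife, and Jakob) are combined into a pool of $765,000.
That pool ($765,000) is divided at the grandchildren's generation equally among Tariq, Jovan, Callum, Jarrah, and Maeve: $153,000 each.

Callum receives $153,000.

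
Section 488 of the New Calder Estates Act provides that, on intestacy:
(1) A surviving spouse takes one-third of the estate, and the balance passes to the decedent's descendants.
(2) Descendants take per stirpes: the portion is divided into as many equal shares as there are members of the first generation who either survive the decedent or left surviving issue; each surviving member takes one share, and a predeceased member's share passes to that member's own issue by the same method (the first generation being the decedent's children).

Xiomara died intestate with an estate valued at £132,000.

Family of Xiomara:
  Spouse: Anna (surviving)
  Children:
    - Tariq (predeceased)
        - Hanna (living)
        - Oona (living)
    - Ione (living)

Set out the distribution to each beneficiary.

Anna: £44,000; Hanna: £22,000; Oona: £22,000; Ione: £44,000

Anna takes one-third of £132,000 = £44,000. The remaining £88,000 passes to the descendants.
The descendants' portion (£88,000) is divided into 2 shares of £44,000: Ione takes £44,000; Tariq's £44,000 share passes to Tariq's issue.
Tariq's share (£44,000) is divided into 2 shares of £22,000: Hanna and Oona each take £22,000.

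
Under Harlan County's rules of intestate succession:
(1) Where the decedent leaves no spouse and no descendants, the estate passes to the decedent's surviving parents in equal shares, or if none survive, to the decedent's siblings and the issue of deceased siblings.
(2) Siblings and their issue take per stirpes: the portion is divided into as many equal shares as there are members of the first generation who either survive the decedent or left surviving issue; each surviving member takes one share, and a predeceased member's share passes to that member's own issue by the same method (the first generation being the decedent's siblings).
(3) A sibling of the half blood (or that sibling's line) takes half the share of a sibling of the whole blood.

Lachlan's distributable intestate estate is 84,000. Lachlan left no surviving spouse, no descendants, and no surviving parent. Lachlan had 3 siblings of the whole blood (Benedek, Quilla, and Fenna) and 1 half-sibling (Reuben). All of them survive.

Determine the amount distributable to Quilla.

The entire 84,000 passes to the siblings and their issue.
Counting each half-blood sibling's line as half a unit, there are 7/2 units in 84,000, so one unit is 24,000. Whole-blood lines (Benedek, Quilla, and Fenna) take 24,000 each; half-blood lines (Reuben) take 12,000 each.

Quilla receives 24,000.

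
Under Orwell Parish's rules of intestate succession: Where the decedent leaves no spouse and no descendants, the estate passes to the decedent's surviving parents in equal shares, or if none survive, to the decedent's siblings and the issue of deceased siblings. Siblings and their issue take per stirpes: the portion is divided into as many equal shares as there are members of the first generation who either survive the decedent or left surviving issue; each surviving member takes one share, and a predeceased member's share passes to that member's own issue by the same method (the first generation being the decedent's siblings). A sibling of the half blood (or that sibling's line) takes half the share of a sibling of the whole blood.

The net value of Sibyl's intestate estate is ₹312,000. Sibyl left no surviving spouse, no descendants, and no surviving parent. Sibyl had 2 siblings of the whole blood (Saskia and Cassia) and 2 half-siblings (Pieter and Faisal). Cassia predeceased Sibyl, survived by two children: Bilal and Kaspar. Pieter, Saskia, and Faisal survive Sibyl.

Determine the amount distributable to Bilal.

Bilal receives ₹52,000.

The entire ₹312,000 passes to the siblings and their issue.
Counting each half-blood sibling's line as half a unit, there are 3 units in ₹312,000, so one unit is ₹104,000. Whole-blood lines (Saskia and Cassia) take ₹104,000 each; half-blood lines (Pieter and Faisal) take ₹52,000 each.
Cassia's share (₹104,000) is divided into 2 shares of ₹52,000: Bilal and Kaspar each take ₹52,000.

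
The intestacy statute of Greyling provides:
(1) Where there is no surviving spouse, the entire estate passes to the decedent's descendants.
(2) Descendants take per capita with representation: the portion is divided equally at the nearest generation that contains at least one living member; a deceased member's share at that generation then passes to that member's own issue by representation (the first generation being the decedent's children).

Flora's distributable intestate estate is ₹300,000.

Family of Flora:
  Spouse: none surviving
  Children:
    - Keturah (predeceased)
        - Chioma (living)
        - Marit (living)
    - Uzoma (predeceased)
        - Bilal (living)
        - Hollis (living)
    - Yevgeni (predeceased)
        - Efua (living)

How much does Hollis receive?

The entire ₹300,000 passes to the descendants.
No child survives, so the initial division is made at the grandchildren's generation.
That amount (₹300,000) is divided into 5 shares of ₹60,000: Chioma, Marit, Bilal, Hollis, and Efua each take ₹60,000.

Hollis receives ₹60,000.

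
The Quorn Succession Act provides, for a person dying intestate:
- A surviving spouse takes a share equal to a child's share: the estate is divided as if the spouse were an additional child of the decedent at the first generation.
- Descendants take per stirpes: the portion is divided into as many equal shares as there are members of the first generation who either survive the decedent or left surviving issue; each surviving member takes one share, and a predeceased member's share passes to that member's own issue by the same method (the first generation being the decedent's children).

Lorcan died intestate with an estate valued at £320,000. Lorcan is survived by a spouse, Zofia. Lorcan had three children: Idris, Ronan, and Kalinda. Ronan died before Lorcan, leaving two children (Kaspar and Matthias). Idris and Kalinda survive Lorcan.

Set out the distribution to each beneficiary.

Zofia: £80,000; Idris: £80,000; Kaspar: £40,000; Matthias: £40,000; Kalinda: £80,000

The spouse counts as an additional share at the children's level, so there are 4 primary shares of £80,000. Zofia takes one such share (£80,000).
The children's combined portion (£240,000) is divided into 3 shares of £80,000: Idris and Kalinda each take £80,000; Ronan's £80,000 share passes to Ronan's issue.
Ronan's share (£80,000) is divided into 2 shares of £40,000: Kaspar and Matthias each take £40,000.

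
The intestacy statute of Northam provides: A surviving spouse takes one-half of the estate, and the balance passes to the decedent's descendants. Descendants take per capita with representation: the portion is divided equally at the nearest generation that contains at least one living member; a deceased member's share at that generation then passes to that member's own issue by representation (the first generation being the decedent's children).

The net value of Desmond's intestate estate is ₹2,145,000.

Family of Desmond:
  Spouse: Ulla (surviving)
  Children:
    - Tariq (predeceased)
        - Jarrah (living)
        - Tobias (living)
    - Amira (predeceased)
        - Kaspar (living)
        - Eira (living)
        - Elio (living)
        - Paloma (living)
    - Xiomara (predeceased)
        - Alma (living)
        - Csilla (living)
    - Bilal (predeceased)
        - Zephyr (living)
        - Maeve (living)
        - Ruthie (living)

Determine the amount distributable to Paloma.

Ulla takes one-half of ₹2,145,000 = ₹1,072,500. The remaining ₹1,072,500 passes to the descendants.
No child survives, so the initial division is made at the grandchildren's generation.
The descendants' portion (₹1,072,500) is divided into 11 shares of ₹97,500: Jarrah, Tobias, Kaspar, Eira, Elio, Paloma, Alma, Csilla, Zephyr, Maeve, and Ruthie each take ₹97,500.

Paloma receives ₹97,500.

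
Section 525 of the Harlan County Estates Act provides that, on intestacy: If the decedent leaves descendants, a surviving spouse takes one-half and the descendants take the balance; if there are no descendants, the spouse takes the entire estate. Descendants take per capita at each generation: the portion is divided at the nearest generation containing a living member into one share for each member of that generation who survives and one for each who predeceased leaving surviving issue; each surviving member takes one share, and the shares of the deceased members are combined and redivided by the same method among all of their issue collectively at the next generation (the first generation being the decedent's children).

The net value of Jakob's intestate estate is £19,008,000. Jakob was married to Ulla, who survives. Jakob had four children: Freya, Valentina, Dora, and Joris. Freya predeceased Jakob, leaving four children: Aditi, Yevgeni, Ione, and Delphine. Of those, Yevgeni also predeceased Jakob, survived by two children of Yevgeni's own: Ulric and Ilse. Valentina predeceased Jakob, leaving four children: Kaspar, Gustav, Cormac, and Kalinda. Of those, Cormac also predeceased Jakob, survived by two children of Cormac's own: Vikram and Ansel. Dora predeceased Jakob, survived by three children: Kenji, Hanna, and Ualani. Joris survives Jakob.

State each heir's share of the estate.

Ulla: £9,504,000; Aditi: £648,000; Ulric: £324,000; Ilse: £324,000; Ione: £648,000; Delphine: £648,000; Kaspar: £648,000; Gustav: £648,000; Vikram: £324,000; Ansel: £324,000; Kalinda: £648,000; Kenji: £648,000; Hanna: £648,000; Ualani: £648,000; Joris: £2,376,000

Ulla takes one-half of £19,008,000 = £9,504,000. The remaining £9,504,000 passes to the descendants.
The descendants' portion (£9,504,000) is divided at the children's generation into 4 shares of £2,376,000. Joris takes £2,376,000. The 3 shares of the deceased (Freya, Valentina, and Dora) are combined into a pool of £7,128,000.
That pool (£7,128,000) is divided at the grandchildren's generation into 11 shares of £648,000. Aditi, Ione, Delphine, Kaspar, Gustav, Kalinda, Kenji, Hanna, and Ualani each take £648,000. The 2 shares of the deceased (Yevgeni and Cormac) are combined into a pool of £1,296,000.
That pool (£1,296,000) is divided at the great-grandchildren's generation equally among Ulric, Ilse, Vikram, and Ansel: £324,000 each.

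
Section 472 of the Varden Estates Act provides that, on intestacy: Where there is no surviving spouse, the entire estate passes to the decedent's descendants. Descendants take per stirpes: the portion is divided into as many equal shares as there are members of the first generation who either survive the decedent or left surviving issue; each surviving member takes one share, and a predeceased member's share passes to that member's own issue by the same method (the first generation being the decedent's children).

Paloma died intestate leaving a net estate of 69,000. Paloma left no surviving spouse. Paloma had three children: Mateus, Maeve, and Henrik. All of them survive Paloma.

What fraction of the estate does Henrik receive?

The entire 69,000 passes to the descendants.
That amount (69,000) is divided into 3 shares of 23,000: Mateus, Maeve, and Henrik each take 23,000.

Henrik receives 1/3 of the estate.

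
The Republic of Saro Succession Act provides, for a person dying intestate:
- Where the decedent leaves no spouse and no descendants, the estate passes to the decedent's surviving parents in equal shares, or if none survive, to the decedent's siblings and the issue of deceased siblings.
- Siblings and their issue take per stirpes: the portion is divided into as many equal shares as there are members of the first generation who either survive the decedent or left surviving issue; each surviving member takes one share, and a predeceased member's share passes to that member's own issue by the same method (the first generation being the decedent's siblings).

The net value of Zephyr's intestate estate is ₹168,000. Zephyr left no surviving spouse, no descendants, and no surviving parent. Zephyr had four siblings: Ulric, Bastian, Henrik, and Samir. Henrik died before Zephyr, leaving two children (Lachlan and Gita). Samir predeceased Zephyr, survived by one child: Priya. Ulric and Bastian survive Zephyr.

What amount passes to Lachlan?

Lachlan receives ₹21,000.

The entire ₹168,000 passes to the siblings and their issue.
That amount (₹168,000) is divided into 4 shares of ₹42,000: Ulric and Bastian each take ₹42,000; Henrik's ₹42,000 share passes to Henrik's issue; Samir's ₹42,000 share passes to Samir's issue.
Henrik's share (₹42,000) is divided into 2 shares of ₹21,000: Lachlan and Gita each take ₹21,000.
Samir's share (₹42,000) passes entirely to Priya.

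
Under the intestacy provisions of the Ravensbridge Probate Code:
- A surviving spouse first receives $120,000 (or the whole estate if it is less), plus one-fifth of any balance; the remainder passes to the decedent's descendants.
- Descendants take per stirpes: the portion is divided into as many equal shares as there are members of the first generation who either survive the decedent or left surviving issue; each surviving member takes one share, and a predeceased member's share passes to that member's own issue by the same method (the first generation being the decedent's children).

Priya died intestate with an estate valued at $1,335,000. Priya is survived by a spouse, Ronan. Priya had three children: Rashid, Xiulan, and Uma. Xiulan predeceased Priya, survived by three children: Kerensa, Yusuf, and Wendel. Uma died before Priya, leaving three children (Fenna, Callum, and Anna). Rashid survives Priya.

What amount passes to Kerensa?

Ronan first takes $120,000, leaving a balance of $1,215,000. Ronan then takes one-fifth of the balance ($243,000), for a total of $363,000. The remaining $972,000 passes to the descendants.
The descendants' portion ($972,000) is divided into 3 shares of $324,000: Rashid takes $324,000; Xiulan's $324,000 share passes to Xiulan's issue; Uma's $324,000 share passes to Uma's issue.
Xiulan's share ($324,000) is divided into 3 shares of $108,000: Kerensa, Yusuf, and Wendel each take $108,000.
Uma's share ($324,000) is divided into 3 shares of $108,000: Fenna, Callum, and Anna each take $108,000.

Kerensa receives $108,000.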